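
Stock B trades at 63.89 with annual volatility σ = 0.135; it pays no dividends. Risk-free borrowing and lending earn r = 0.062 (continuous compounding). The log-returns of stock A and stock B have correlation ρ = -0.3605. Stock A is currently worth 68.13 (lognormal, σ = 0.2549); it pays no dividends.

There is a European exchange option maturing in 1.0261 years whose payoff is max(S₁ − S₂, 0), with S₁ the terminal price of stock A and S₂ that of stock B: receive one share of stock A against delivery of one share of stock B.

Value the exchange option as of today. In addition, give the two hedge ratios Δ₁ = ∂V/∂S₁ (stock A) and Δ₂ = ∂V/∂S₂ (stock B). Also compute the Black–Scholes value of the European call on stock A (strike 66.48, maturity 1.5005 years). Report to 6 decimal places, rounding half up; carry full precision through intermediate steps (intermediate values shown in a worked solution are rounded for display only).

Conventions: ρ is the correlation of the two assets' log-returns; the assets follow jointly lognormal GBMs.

σ_eff = √(σ₁² + σ₂² − 2ρσ₁σ₂) = √(0.2549² + 0.135² − 2·-0.3605·0.2549·0.135) = 0.328648
d₁ = (ln(S₁/S₂) + (q₂ − q₁ + σ_eff²/2)T) / (σ_eff√T) = (ln(68.13/63.89) + (0.0 − 0.0 + 0.054005)·1.0261) / 0.332910 = 0.359465
d₂ = d₁ − σ_eff√T = 0.359465 − 0.332910 = 0.026555
N(d₁) = 0.640376,  N(d₂) = 0.510593
V = S₁·e^{−q₁T}·N(d₁) − S₂·e^{−q₂T}·N(d₂) = 43.628830 − 32.621766 = 11.007065
Δ₁ = e^{−q₁T}·N(d₁) = 0.640376;  Δ₂ = −e^{−q₂T}·N(d₂) = -0.510593
[vanilla: stock A call K=66.48]
σ√T = 0.2549·√1.5005 = 0.312239
d₁ = (ln(S/K) + (r+σ²/2)T) / (σ√T) = (ln(68.13/66.48) + (0.062+0.2549²/2)·1.5005) / 0.312239 = (0.024516 + 0.141778) / 0.312239 = 0.532586
d₂ = d₁ − σ√T = 0.532586 − 0.312239 = 0.220346
e^{−rT} = 0.911165
N(d₁) = 0.702840,  N(d₂) = 0.587199
price = S·N(d₁) − K·e^{−rT}·N(d₂) = 47.884472 − 35.569159 = 12.315313

exchange price = 11.007065
Δ1 = 0.640376
Δ2 = -0.510593
price(stock A call K=66.48) = 12.315313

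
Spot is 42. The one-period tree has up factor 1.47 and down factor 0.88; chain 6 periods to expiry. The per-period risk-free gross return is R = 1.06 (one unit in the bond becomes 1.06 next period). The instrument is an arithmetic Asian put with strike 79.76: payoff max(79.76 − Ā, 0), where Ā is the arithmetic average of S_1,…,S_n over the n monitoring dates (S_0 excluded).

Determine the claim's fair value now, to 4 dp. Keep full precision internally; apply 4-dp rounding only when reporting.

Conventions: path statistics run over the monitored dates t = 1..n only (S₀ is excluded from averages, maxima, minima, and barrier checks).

price = 21.3562

Under the martingale measure an up-move has probability p* = 0.3051; value the claim as the probability-weighted average of per-path payoffs, discounted 6 periods at R = 1.06.
Enumerate all 2^6 = 64 price paths (U = up ×1.47, D = down ×0.88); each path with k up-moves has probability p*^k·(1−p*)^(6−k).
DDDDDD: Ā=27.4939, payoff=52.2661, prob=0.112614
UDDDDD: Ā=45.9273, payoff=33.8327, prob=0.049440
DUDDDD: Ā=41.7973, payoff=37.9627, prob=0.049440
UUDDDD: Ā=69.8206, payoff=9.9394, prob=0.021705
DDUDDD: Ā=38.1629, payoff=41.5971, prob=0.049440
UDUDDD: Ā=63.7495, payoff=16.0105, prob=0.021705
DUUDDD: Ā=59.6195, payoff=20.1405, prob=0.021705
UUUDDD: Ā=99.5916, payoff=0.0000, prob=0.009529
DDDUDD: Ā=34.9647, payoff=44.7953, prob=0.049440
UDDUDD: Ā=58.4069, payoff=21.3531, prob=0.021705
DUDUDD: Ā=54.2769, payoff=25.4831, prob=0.021705
UUDUDD: Ā=90.6671, payoff=0.0000, prob=0.009529
DDUUDD: Ā=50.6425, payoff=29.1175, prob=0.021705
UDUUDD: Ā=84.5960, payoff=0.0000, prob=0.009529
DUUUDD: Ā=80.4660, payoff=0.0000, prob=0.009529
UUUUDD: Ā=134.4148, payoff=0.0000, prob=0.004184
DDDDUD: Ā=32.1502, payoff=47.6098, prob=0.049440
UDDDUD: Ā=53.7054, payoff=26.0546, prob=0.021705
DUDDUD: Ā=49.5754, payoff=30.1846, prob=0.021705
UUDDUD: Ā=82.8135, payoff=0.0000, prob=0.009529
DDUDUD: Ā=45.9410, payoff=33.8190, prob=0.021705
UDUDUD: Ā=76.7424, payoff=3.0176, prob=0.009529
DUUDUD: Ā=72.6124, payoff=7.1476, prob=0.009529
UUUDUD: Ā=121.2958, payoff=0.0000, prob=0.004184
DDDUUD: Ā=42.7428, payoff=37.0172, prob=0.021705
UDDUUD: Ā=71.3999, payoff=8.3601, prob=0.009529
DUDUUD: Ā=67.2699, payoff=12.4901, prob=0.009529
UUDUUD: Ā=112.3712, payoff=0.0000, prob=0.004184
DDUUUD: Ā=63.6355, payoff=16.1245, prob=0.009529
UDUUUD: Ā=106.3001, payoff=0.0000, prob=0.004184
DUUUUD: Ā=102.1701, payoff=0.0000, prob=0.004184
UUUUUD: Ā=170.6706, payoff=0.0000, prob=0.001837
DDDDDU: Ā=29.6735, payoff=50.0865, prob=0.049440
UDDDDU: Ā=49.5682, payoff=30.1918, prob=0.021705
DUDDDU: Ā=45.4382, payoff=34.3218, prob=0.021705
UUDDDU: Ā=75.9024, payoff=3.8576, prob=0.009529
DDUDDU: Ā=41.8038, payoff=37.9562, prob=0.021705
UDUDDU: Ā=69.8313, payoff=9.9287, prob=0.009529
DUUDDU: Ā=65.7013, payoff=14.0587, prob=0.009529
UUUDDU: Ā=109.7510, payoff=0.0000, prob=0.004184
DDDUDU: Ā=38.6055, payoff=41.1545, prob=0.021705
UDDUDU: Ā=64.4887, payoff=15.2713, prob=0.009529
DUDUDU: Ā=60.3587, payoff=19.4013, prob=0.009529
UUDUDU: Ā=100.8265, payoff=0.0000, prob=0.004184
DDUUDU: Ā=56.7243, payoff=23.0357, prob=0.009529
UDUUDU: Ā=94.7554, payoff=0.0000, prob=0.004184
DUUUDU: Ā=90.6254, payoff=0.0000, prob=0.004184
UUUUDU: Ā=151.3856, payoff=0.0000, prob=0.001837
DDDDUU: Ā=35.7910, payoff=43.9690, prob=0.021705
UDDDUU: Ā=59.7873, payoff=19.9727, prob=0.009529
DUDDUU: Ā=55.6573, payoff=24.1027, prob=0.009529
UUDDUU: Ā=92.9729, payoff=0.0000, prob=0.004184
DDUDUU: Ā=52.0229, payoff=27.7371, prob=0.009529
UDUDUU: Ā=86.9018, payoff=0.0000, prob=0.004184
DUUDUU: Ā=82.7718, payoff=0.0000, prob=0.004184
UUUDUU: Ā=138.2665, payoff=0.0000, prob=0.001837
DDDUUU: Ā=48.8246, payoff=30.9354, prob=0.009529
UDDUUU: Ā=81.5592, payoff=0.0000, prob=0.004184
DUDUUU: Ā=77.4292, payoff=2.3308, prob=0.004184
UUDUUU: Ā=129.3420, payoff=0.0000, prob=0.001837
DDUUUU: Ā=73.7948, payoff=5.9652, prob=0.004184
UDUUUU: Ā=123.2709, payoff=0.0000, prob=0.001837
DUUUUU: Ā=119.1409, payoff=0.0000, prob=0.001837
UUUUUU: Ā=199.0195, payoff=0.0000, prob=0.000806
Price = Σ prob·payoff / R^6 = 30.294134 / 1.418519 = 21.3562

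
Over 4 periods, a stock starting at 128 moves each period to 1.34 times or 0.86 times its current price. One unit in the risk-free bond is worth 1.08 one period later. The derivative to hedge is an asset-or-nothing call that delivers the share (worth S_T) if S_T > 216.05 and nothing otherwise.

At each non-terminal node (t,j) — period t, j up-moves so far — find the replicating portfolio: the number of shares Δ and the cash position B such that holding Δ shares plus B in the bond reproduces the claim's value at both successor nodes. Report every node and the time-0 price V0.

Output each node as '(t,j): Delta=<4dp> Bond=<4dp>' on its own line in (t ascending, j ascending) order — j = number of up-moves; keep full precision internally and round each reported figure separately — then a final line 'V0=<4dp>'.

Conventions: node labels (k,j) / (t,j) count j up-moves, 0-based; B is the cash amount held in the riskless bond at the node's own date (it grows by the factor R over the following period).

(0,0): Delta=1.3521 Bond=-119.0697
(1,0): Delta=0.9028 Bond=-79.1356
(1,1): Delta=1.6929 Bond=-187.0477
(2,0): Delta=0.0000 Bond=0.0000
(2,1): Delta=1.5875 Bond=-186.4721
(2,2): Delta=1.7728 Bond=-220.3762
(3,0): Delta=0.0000 Bond=0.0000
(3,1): Delta=0.0000 Bond=0.0000
(3,2): Delta=2.7917 Bond=-439.3962
(3,3): Delta=1.0000 Bond=0.0000
V0=53.9992

Arbitrage-free pricing uses the up-move probability p* = (R−d)/(u−d) = 0.4583, discounting each step at R = 1.08.
At maturity the claim pays: V(4,0)=0.0000, V(4,1)=0.0000, V(4,2)=0.0000, V(4,3)=264.8639, V(4,4)=412.6950
(3,0): S=81.4152. Δ = (V_up−V_dn)/(S_up−S_dn) = (0.0000−0.0000)/(109.0963−70.0170) = 0.0000. V = [p*·0.0000 + (1−p*)·0.0000]/1.08 = 0.0000. B = V − Δ·S = 0.0000.
(3,1): S=126.8562. Δ = (V_up−V_dn)/(S_up−S_dn) = (0.0000−0.0000)/(169.9873−109.0963) = 0.0000. V = [p*·0.0000 + (1−p*)·0.0000]/1.08 = 0.0000. B = V − Δ·S = 0.0000.
(3,2): S=197.6596. Δ = (V_up−V_dn)/(S_up−S_dn) = (264.8639−0.0000)/(264.8639−169.9873) = 2.7917. V = [p*·264.8639 + (1−p*)·0.0000]/1.08 = 112.4037. B = V − Δ·S = -439.3962.
(3,3): S=307.9813. Δ = (V_up−V_dn)/(S_up−S_dn) = (412.6950−264.8639)/(412.6950−264.8639) = 1.0000. V = [p*·412.6950 + (1−p*)·264.8639]/1.08 = 307.9813. B = V − Δ·S = 0.0000.
(2,0): S=94.6688. Δ = (V_up−V_dn)/(S_up−S_dn) = (0.0000−0.0000)/(126.8562−81.4152) = 0.0000. V = [p*·0.0000 + (1−p*)·0.0000]/1.08 = 0.0000. B = V − Δ·S = 0.0000.
(2,1): S=147.5072. Δ = (V_up−V_dn)/(S_up−S_dn) = (112.4037−0.0000)/(197.6596−126.8562) = 1.5875. V = [p*·112.4037 + (1−p*)·0.0000]/1.08 = 47.7022. B = V − Δ·S = -186.4721.
(2,2): S=229.8368. Δ = (V_up−V_dn)/(S_up−S_dn) = (307.9813−112.4037)/(307.9813−197.6596) = 1.7728. V = [p*·307.9813 + (1−p*)·112.4037]/1.08 = 187.0772. B = V − Δ·S = -220.3762.
(1,0): S=110.0800. Δ = (V_up−V_dn)/(S_up−S_dn) = (47.7022−0.0000)/(147.5072−94.6688) = 0.9028. V = [p*·47.7022 + (1−p*)·0.0000]/1.08 = 20.2440. B = V − Δ·S = -79.1356.
(1,1): S=171.5200. Δ = (V_up−V_dn)/(S_up−S_dn) = (187.0772−47.7022)/(229.8368−147.5072) = 1.6929. V = [p*·187.0772 + (1−p*)·47.7022]/1.08 = 103.3171. B = V − Δ·S = -187.0477.
(0,0): S=128.0000. Δ = (V_up−V_dn)/(S_up−S_dn) = (103.3171−20.2440)/(171.5200−110.0800) = 1.3521. V = [p*·103.3171 + (1−p*)·20.2440]/1.08 = 53.9992. B = V − Δ·S = -119.0697.
Sanity check at the root: Δ(0,0)·S0 + B(0,0) reproduces V0 = 53.9992.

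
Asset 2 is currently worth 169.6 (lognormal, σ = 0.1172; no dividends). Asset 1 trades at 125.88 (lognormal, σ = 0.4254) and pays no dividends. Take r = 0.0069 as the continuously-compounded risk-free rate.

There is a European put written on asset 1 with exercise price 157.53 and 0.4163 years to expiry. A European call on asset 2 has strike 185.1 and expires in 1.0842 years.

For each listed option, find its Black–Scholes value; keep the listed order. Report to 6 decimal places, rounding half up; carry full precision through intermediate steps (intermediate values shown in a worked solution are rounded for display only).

price(asset 1 put K=157.53) = 35.757722
price(asset 2 call K=185.1) = 3.314030

[asset 1 put K=157.53]
σ√T = 0.4254·√0.4163 = 0.274474
d₁ = (ln(S/K) + (r+σ²/2)T) / (σ√T) = (ln(125.88/157.53) + (0.0069+0.4254²/2)·0.4163) / 0.274474 = (-0.224287 + 0.040540) / 0.274474 = -0.669450
d₂ = d₁ − σ√T = -0.669450 − 0.274474 = -0.943924
e^{−rT} = 0.997132
N(−d₁) = 0.748396,  N(−d₂) = 0.827396
price = K·e^{−rT}·N(−d₂) − S·N(−d₁) = 129.965792 − 94.208070 = 35.757722
[asset 2 call K=185.1]
σ√T = 0.1172·√1.0842 = 0.122034
d₁ = (ln(S/K) + (r+σ²/2)T) / (σ√T) = (ln(169.6/185.1) + (0.0069+0.1172²/2)·1.0842) / 0.122034 = (-0.087453 + 0.014927) / 0.122034 = -0.594310
d₂ = d₁ − σ√T = -0.594310 − 0.122034 = -0.716345
e^{−rT} = 0.992547
N(d₁) = 0.276152,  N(d₂) = 0.236889
price = S·N(d₁) − K·e^{−rT}·N(d₂) = 46.835425 − 43.521395 = 3.314030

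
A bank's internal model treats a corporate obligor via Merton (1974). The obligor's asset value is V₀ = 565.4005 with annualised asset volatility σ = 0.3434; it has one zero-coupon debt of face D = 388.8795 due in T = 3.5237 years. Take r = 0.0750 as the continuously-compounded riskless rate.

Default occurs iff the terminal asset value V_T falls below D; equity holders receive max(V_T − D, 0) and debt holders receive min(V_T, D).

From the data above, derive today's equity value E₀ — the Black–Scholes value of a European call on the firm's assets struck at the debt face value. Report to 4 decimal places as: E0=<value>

E0=288.5740

Equity is a call on the firm's assets struck at D = 388.8795:
d₁ = [ln(V₀/D) + (r + σ²/2)T] / (σ√T)
   = [ln(565.4005/388.8795) + (0.0750 + 0.5·0.3434²)·3.5237] / (0.3434·√3.5237)
   = [0.374265 + 0.472041] / 0.644614 = 1.312888
d₂ = d₁ − σ√T = 1.312888 − 0.644614 = 0.668274
N(d₁) = 0.905390,  N(d₂) = 0.748021,  e^(−rT) = 0.767760
E₀ = V₀·N(d₁) − D·e^(−rT)·N(d₂)
   = 565.4005·0.905390 − 388.8795·0.767760·0.748021 = 288.574008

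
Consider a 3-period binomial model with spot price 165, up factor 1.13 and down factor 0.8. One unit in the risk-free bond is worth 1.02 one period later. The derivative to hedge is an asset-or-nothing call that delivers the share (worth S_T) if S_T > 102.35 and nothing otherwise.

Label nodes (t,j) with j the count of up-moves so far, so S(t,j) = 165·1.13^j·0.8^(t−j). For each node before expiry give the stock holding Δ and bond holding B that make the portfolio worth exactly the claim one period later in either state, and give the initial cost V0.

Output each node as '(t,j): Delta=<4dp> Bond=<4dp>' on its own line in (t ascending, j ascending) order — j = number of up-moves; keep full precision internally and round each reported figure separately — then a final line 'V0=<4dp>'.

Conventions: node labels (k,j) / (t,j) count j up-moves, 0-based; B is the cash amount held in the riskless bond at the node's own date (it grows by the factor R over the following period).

(0,0): Delta=1.1657 Bond=-30.2883
(1,0): Delta=1.6338 Bond=-92.6823
(1,1): Delta=1.0000 Bond=0.0000
(2,0): Delta=3.4242 Bond=-283.6078
(2,1): Delta=1.0000 Bond=0.0000
(2,2): Delta=1.0000 Bond=0.0000
V0=162.0516

Arbitrage-free pricing uses the up-move probability p* = (R−d)/(u−d) = 0.6667, discounting each step at R = 1.02.
Terminal payoffs: V(3,0)=0.0000, V(3,1)=119.3280, V(3,2)=168.5508, V(3,3)=238.0780
  t=2,j=0: stock 105.6000 → up 119.3280 (V=119.3280), down 84.4800 (V=0.0000). Price 77.9922; hedge Δ=3.4242, bond B=-283.6078.
  t=2,j=1: stock 149.1600 → up 168.5508 (V=168.5508), down 119.3280 (V=119.3280). Price 149.1600; hedge Δ=1.0000, bond B=0.0000.
  t=2,j=2: stock 210.6885 → up 238.0780 (V=238.0780), down 168.5508 (V=168.5508). Price 210.6885; hedge Δ=1.0000, bond B=0.0000.
  t=1,j=0: stock 132.0000 → up 149.1600 (V=149.1600), down 105.6000 (V=77.9922). Price 122.9778; hedge Δ=1.6338, bond B=-92.6823.
  t=1,j=1: stock 186.4500 → up 210.6885 (V=210.6885), down 149.1600 (V=149.1600). Price 186.4500; hedge Δ=1.0000, bond B=0.0000.
  t=0,j=0: stock 165.0000 → up 186.4500 (V=186.4500), down 132.0000 (V=122.9778). Price 162.0516; hedge Δ=1.1657, bond B=-30.2883.
As a check, the time-0 holding Δ(0,0)·S0 + B(0,0) comes to 162.0516 — exactly V0.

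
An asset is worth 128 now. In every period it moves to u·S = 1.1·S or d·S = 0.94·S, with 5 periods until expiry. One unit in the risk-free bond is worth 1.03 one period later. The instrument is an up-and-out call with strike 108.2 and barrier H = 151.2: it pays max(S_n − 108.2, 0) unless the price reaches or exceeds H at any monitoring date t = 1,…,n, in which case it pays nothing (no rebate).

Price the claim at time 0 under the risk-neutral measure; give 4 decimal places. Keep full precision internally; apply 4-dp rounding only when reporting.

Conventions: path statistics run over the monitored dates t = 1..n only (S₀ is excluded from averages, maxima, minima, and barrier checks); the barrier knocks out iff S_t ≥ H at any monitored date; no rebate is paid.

Set p* = 0.5625 (from d < R < u); the path-dependent value is the discounted p*-expectation over all price paths.
Enumerate all 2^5 = 32 price paths (U = up ×1.1, D = down ×0.94); each path with k up-moves has probability p*^k·(1−p*)^(5−k).
DDDDD: M=120.3200, payoff=0.0000, prob=0.016028
UDDDD: M=140.8000, payoff=1.7295, prob=0.020608
DUDDD: M=132.3520, payoff=1.7295, prob=0.020608
UUDDD: M=154.8800, payoff=0.0000, prob=0.026496
DDUDD: M=124.4109, payoff=1.7295, prob=0.020608
UDUDD: M=145.5872, payoff=20.4408, prob=0.026496
DUUDD: M=145.5872, payoff=20.4408, prob=0.026496
UUUDD: M=170.3680, payoff=0.0000, prob=0.034066
DDDUD: M=120.3200, payoff=1.7295, prob=0.020608
UDDUD: M=140.8000, payoff=20.4408, prob=0.026496
DUDUD: M=136.8520, payoff=20.4408, prob=0.026496
UUDUD: M=160.1459, payoff=0.0000, prob=0.034066
DDUUD: M=136.8520, payoff=20.4408, prob=0.026496
UDUUD: M=160.1459, payoff=0.0000, prob=0.034066
DUUUD: M=160.1459, payoff=0.0000, prob=0.034066
UUUUD: M=187.4048, payoff=0.0000, prob=0.043799
DDDDU: M=120.3200, payoff=1.7295, prob=0.020608
UDDDU: M=140.8000, payoff=20.4408, prob=0.026496
DUDDU: M=132.3520, payoff=20.4408, prob=0.026496
UUDDU: M=154.8800, payoff=0.0000, prob=0.034066
DDUDU: M=128.6408, payoff=20.4408, prob=0.026496
UDUDU: M=150.5372, payoff=42.3372, prob=0.034066
DUUDU: M=150.5372, payoff=42.3372, prob=0.034066
UUUDU: M=176.1605, payoff=0.0000, prob=0.043799
DDDUU: M=128.6408, payoff=20.4408, prob=0.026496
UDDUU: M=150.5372, payoff=42.3372, prob=0.034066
DUDUU: M=150.5372, payoff=42.3372, prob=0.034066
UUDUU: M=176.1605, payoff=0.0000, prob=0.043799
DDUUU: M=150.5372, payoff=42.3372, prob=0.034066
UDUUU: M=176.1605, payoff=0.0000, prob=0.043799
DUUUU: M=176.1605, payoff=0.0000, prob=0.043799
UUUUU: M=206.1453, payoff=0.0000, prob=0.056314
Price = Σ prob·payoff / R^5 = 12.263929 / 1.159274 = 10.5790

price = 10.5790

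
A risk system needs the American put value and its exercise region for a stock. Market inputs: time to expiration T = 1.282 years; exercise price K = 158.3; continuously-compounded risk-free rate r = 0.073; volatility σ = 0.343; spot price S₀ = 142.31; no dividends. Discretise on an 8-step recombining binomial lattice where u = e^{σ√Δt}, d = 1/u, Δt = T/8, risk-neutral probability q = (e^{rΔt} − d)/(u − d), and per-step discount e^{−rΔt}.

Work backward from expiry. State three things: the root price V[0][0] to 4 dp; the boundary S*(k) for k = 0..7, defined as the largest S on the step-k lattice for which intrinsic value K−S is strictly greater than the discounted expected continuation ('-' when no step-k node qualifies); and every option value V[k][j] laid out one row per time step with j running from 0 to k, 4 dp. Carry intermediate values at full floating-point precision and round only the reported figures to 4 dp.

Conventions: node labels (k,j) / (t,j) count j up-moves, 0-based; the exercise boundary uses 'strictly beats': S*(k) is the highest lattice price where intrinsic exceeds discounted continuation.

price = 26.1326
boundary = - - 108.1364 94.2628 108.1364 94.2628 108.1364 124.0520
tree:
26.1326
36.7720 16.4513
50.1636 24.6761 8.8803
64.0372 35.8418 14.4523 3.6990
76.1309 50.1636 22.8250 6.6920 0.8909
86.6730 64.0372 34.6950 11.8774 1.8337 0.0000
95.8626 76.1309 50.1636 20.5431 3.7743 0.0000 0.0000
103.8731 86.6730 64.0372 34.2480 7.7686 0.0000 0.0000 0.0000
110.8560 95.8626 76.1309 50.1636 15.9900 0.0000 0.0000 0.0000 0.0000

params: Δt=0.16025 u=1.14718 d=0.87170 q=0.50844 e^(-rΔt)=0.98837
t_8 payoffs: 110.8560 95.8626 76.1309 50.1636 15.9900 0.0000 0.0000 0.0000 0.0000
t_7: node(7,0) S=54.4269 payoff=103.8731 vs cont=102.0321 → 103.8731 [stop]  node(7,1) S=71.6270 payoff=86.6730 vs cont=84.8320 → 86.6730 [stop]  node(7,2) S=94.2628 payoff=64.0372 vs cont=62.1962 → 64.0372 [stop]  node(7,3) S=124.0520 payoff=34.2480 vs cont=32.4070 → 34.2480 [stop]  node(7,4) S=163.2552 payoff=0.0000 vs cont=7.7686 → 7.7686 [wait]  node(7,5) S=214.8477 payoff=0.0000 vs cont=0.0000 → 0.0000 [wait]  node(7,6) S=282.7445 payoff=0.0000 vs cont=0.0000 → 0.0000 [wait]  node(7,7) S=372.0982 payoff=0.0000 vs cont=0.0000 → 0.0000 [wait]  ⇒ S*(7)=124.0520
t_6: node(6,0) S=62.4374 payoff=95.8626 vs cont=94.0215 → 95.8626 [stop]  node(6,1) S=82.1691 payoff=76.1309 vs cont=74.2899 → 76.1309 [stop]  node(6,2) S=108.1364 payoff=50.1636 vs cont=48.3225 → 50.1636 [stop]  node(6,3) S=142.3100 payoff=15.9900 vs cont=20.5431 → 20.5431 [wait]  node(6,4) S=187.2832 payoff=0.0000 vs cont=3.7743 → 3.7743 [wait]  node(6,5) S=246.4690 payoff=0.0000 vs cont=0.0000 → 0.0000 [wait]  node(6,6) S=324.3589 payoff=0.0000 vs cont=0.0000 → 0.0000 [wait]  ⇒ S*(6)=108.1364
t_5: node(5,0) S=71.6270 payoff=86.6730 vs cont=84.8320 → 86.6730 [stop]  node(5,1) S=94.2628 payoff=64.0372 vs cont=62.1962 → 64.0372 [stop]  node(5,2) S=124.0520 payoff=34.2480 vs cont=34.6950 → 34.6950 [wait]  node(5,3) S=163.2552 payoff=0.0000 vs cont=11.8774 → 11.8774 [wait]  node(5,4) S=214.8477 payoff=0.0000 vs cont=1.8337 → 1.8337 [wait]  node(5,5) S=282.7445 payoff=0.0000 vs cont=0.0000 → 0.0000 [wait]  ⇒ S*(5)=94.2628
t_4: node(4,0) S=82.1691 payoff=76.1309 vs cont=74.2899 → 76.1309 [stop]  node(4,1) S=108.1364 payoff=50.1636 vs cont=48.5472 → 50.1636 [stop]  node(4,2) S=142.3100 payoff=15.9900 vs cont=22.8250 → 22.8250 [wait]  node(4,3) S=187.2832 payoff=0.0000 vs cont=6.6920 → 6.6920 [wait]  node(4,4) S=246.4690 payoff=0.0000 vs cont=0.8909 → 0.8909 [wait]  ⇒ S*(4)=108.1364
t_3: node(3,0) S=94.2628 payoff=64.0372 vs cont=62.1962 → 64.0372 [stop]  node(3,1) S=124.0520 payoff=34.2480 vs cont=35.8418 → 35.8418 [wait]  node(3,2) S=163.2552 payoff=0.0000 vs cont=14.4523 → 14.4523 [wait]  node(3,3) S=214.8477 payoff=0.0000 vs cont=3.6990 → 3.6990 [wait]  ⇒ S*(3)=94.2628
t_2: node(2,0) S=108.1364 payoff=50.1636 vs cont=49.1234 → 50.1636 [stop]  node(2,1) S=142.3100 payoff=15.9900 vs cont=24.6761 → 24.6761 [wait]  node(2,2) S=187.2832 payoff=0.0000 vs cont=8.8803 → 8.8803 [wait]  ⇒ S*(2)=108.1364
t_1: node(1,0) S=124.0520 payoff=34.2480 vs cont=36.7720 → 36.7720 [wait]  node(1,1) S=163.2552 payoff=0.0000 vs cont=16.4513 → 16.4513 [wait]  ⇒ S*(1)=-
t_0: node(0,0) S=142.3100 payoff=15.9900 vs cont=26.1326 → 26.1326 [wait]  ⇒ S*(0)=-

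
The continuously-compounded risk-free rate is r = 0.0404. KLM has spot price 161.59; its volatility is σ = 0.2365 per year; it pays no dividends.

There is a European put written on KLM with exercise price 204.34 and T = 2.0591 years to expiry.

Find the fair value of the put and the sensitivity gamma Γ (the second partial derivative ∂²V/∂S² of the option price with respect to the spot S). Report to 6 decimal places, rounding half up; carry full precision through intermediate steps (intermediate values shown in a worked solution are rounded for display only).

σ√T = 0.2365·√2.0591 = 0.339367
d₁ = (ln(S/K) + (r+σ²/2)T) / (σ√T) = (ln(161.59/204.34) + (0.0404+0.2365²/2)·2.0591) / 0.339367 = (-0.234723 + 0.140773) / 0.339367 = -0.276840
d₂ = d₁ − σ√T = -0.276840 − 0.339367 = -0.616207
e^{−rT} = 0.920178
N(−d₁) = 0.609048,  N(−d₂) = 0.731121
Put price V = K·e^{−rT}·N(−d₂) − S·N(−d₁) = 137.472151 − 98.416133 = 39.056018
φ(d₁) = (1/√(2π))·e^{−d₁²/2} = 0.383944
Γ = φ(d₁) / (S·σ·√T) = 0.007001

price = 39.056018
Γ = 0.007001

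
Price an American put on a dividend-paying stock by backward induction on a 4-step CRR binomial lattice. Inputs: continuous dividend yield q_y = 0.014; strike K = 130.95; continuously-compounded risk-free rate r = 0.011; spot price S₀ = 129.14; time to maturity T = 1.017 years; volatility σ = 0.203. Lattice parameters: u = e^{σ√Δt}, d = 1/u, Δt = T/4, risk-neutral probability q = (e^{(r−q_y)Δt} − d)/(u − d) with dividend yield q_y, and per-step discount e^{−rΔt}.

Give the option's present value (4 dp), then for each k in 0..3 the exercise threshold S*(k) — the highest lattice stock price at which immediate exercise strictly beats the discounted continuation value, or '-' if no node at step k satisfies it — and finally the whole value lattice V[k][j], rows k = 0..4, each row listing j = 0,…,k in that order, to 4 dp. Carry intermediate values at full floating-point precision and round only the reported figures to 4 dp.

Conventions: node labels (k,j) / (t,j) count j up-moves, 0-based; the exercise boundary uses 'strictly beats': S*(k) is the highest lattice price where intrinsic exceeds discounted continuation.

Δt=0.25425, u=1.10778, d=0.90271, q=0.47071, disc=e^(-rΔt)=0.99721
k=4 terminal: V=max(K-S,0) → 45.1979 25.7168 1.8100 0.0000 0.0000
k=3: j=0 S=94.9946 intr=35.9554 cont=35.9272 V=35.9554[EX]; j=1 S=116.5754 intr=14.3746 cont=14.4231 V=14.4231[hold]; j=2 S=143.0589 intr=0.0000 cont=0.9553 V=0.9553[hold]; j=3 S=175.5589 intr=0.0000 cont=0.0000 V=0.0000[hold]  S*(3)=94.9946
k=2: j=0 S=105.2332 intr=25.7168 cont=25.7477 V=25.7477[hold]; j=1 S=129.1400 intr=1.8100 cont=8.0611 V=8.0611[hold]; j=2 S=158.4779 intr=0.0000 cont=0.5042 V=0.5042[hold]  S*(2)=-
k=1: j=0 S=116.5754 intr=14.3746 cont=17.3737 V=17.3737[hold]; j=1 S=143.0589 intr=0.0000 cont=4.4914 V=4.4914[hold]  S*(1)=-
k=0: j=0 S=129.1400 intr=1.8100 cont=11.2782 V=11.2782[hold]  S*(0)=-

price = 11.2782
boundary = - - - 94.9946
tree:
11.2782
17.3737 4.4914
25.7477 8.0611 0.5042
35.9554 14.4231 0.9553 0.0000
45.1979 25.7168 1.8100 0.0000 0.0000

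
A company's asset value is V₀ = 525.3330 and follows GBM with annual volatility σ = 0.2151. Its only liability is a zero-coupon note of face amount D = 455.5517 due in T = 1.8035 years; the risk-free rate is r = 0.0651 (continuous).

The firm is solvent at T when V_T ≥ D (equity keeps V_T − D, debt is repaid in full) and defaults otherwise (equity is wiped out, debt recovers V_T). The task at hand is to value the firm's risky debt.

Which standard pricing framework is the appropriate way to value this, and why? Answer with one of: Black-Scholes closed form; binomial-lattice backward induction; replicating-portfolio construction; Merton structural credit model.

Key observation: with the firm-asset dynamics (V₀ = 525.3330) and a single zero-coupon liability of face 455.5517 given, debt value, spread, and default probability all derive from the option view of the balance sheet.

framework: Merton structural credit model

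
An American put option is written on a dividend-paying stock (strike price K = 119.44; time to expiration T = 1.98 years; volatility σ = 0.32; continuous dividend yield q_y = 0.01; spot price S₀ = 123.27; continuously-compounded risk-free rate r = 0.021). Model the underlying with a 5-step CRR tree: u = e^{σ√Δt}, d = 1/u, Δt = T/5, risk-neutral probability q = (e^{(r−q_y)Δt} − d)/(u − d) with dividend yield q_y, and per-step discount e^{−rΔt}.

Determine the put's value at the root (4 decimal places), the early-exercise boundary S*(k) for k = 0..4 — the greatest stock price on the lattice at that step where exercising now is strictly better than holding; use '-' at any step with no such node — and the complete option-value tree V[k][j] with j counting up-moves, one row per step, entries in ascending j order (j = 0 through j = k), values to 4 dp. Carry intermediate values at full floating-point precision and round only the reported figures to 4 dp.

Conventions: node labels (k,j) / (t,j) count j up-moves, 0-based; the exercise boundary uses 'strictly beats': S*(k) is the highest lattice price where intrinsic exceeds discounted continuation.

price = 19.3138
boundary = - - - 67.3743 82.4040
tree:
19.3138
27.9224 9.5823
38.9837 15.4747 2.8554
52.0657 24.3699 5.3379 0.0000
64.3542 37.0360 9.9784 0.0000 0.0000
74.4014 52.0657 18.6534 0.0000 0.0000 0.0000

Δt=0.39600, u=1.22308, d=0.81761, q=0.46059, disc=e^(-rΔt)=0.99172
k=5 terminal: V=max(K-S,0) → 74.4014 52.0657 18.6534 0.0000 0.0000 0.0000
k=4: j=0 S=55.0858 intr=64.3542 cont=63.5828 V=64.3542[EX]; j=1 S=82.4040 intr=37.0360 cont=36.3725 V=37.0360[EX]; j=2 S=123.2700 intr=0.0000 cont=9.9784 V=9.9784[hold]; j=3 S=184.4023 intr=0.0000 cont=0.0000 V=0.0000[hold]; j=4 S=275.8514 intr=0.0000 cont=0.0000 V=0.0000[hold]  S*(4)=82.4040
k=3: j=0 S=67.3743 intr=52.0657 cont=51.3429 V=52.0657[EX]; j=1 S=100.7866 intr=18.6534 cont=24.3699 V=24.3699[hold]; j=2 S=150.7689 intr=0.0000 cont=5.3379 V=5.3379[hold]; j=3 S=225.5385 intr=0.0000 cont=0.0000 V=0.0000[hold]  S*(3)=67.3743
k=2: j=0 S=82.4040 intr=37.0360 cont=38.9837 V=38.9837[hold]; j=1 S=123.2700 intr=0.0000 cont=15.4747 V=15.4747[hold]; j=2 S=184.4023 intr=0.0000 cont=2.8554 V=2.8554[hold]  S*(2)=-
k=1: j=0 S=100.7866 intr=18.6534 cont=27.9224 V=27.9224[hold]; j=1 S=150.7689 intr=0.0000 cont=9.5823 V=9.5823[hold]  S*(1)=-
k=0: j=0 S=123.2700 intr=0.0000 cont=19.3138 V=19.3138[hold]  S*(0)=-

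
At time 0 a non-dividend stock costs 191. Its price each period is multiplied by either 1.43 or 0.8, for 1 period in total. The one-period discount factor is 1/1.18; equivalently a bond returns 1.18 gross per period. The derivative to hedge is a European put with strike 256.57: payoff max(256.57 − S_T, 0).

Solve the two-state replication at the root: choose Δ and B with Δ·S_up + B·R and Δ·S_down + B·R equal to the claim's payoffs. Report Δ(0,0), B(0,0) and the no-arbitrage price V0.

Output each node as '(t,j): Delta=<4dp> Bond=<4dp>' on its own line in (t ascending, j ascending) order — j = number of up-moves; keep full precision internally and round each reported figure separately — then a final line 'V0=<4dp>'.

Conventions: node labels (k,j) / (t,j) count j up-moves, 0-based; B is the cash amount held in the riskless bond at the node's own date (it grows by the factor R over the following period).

No-arbitrage ⇒ martingale measure with p* = (R−d)/(u−d) = 0.6032.
At maturity the claim pays: V(1,0)=103.7700, V(1,1)=0.0000
  t=0,j=0: stock 191.0000 → up 273.1300 (V=0.0000), down 152.8000 (V=103.7700). Price 34.8971; hedge Δ=-0.8624, bond B=199.6114.
Verification: the root portfolio costs Δ(0,0)·S0 + B(0,0) = 34.8971, matching V0.

(0,0): Delta=-0.8624 Bond=199.6114
V0=34.8971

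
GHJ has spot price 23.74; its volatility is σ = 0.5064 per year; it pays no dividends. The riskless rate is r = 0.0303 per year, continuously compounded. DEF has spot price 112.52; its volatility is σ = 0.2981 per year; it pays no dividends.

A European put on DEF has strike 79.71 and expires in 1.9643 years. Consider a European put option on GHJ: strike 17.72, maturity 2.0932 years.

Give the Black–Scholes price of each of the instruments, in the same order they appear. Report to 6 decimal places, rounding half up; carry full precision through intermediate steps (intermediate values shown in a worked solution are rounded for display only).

price(DEF put K=79.71) = 3.356123
price(GHJ put K=17.72) = 2.846230

[DEF put K=79.71]
σ√T = 0.2981·√1.9643 = 0.417798
d₁ = (ln(S/K) + (r+σ²/2)T) / (σ√T) = (ln(112.52/79.71) + (0.0303+0.2981²/2)·1.9643) / 0.417798 = (0.344736 + 0.146796) / 0.417798 = 1.176483
d₂ = d₁ − σ√T = 1.176483 − 0.417798 = 0.758685
e^{−rT} = 0.942218
N(−d₁) = 0.119701,  N(−d₂) = 0.224020
price = K·e^{−rT}·N(−d₂) − S·N(−d₁) = 16.824880 − 13.468757 = 3.356123
[GHJ put K=17.72]
σ√T = 0.5064·√2.0932 = 0.732654
d₁ = (ln(S/K) + (r+σ²/2)T) / (σ√T) = (ln(23.74/17.72) + (0.0303+0.5064²/2)·2.0932) / 0.732654 = (0.292467 + 0.331815) / 0.732654 = 0.852083
d₂ = d₁ − σ√T = 0.852083 − 0.732654 = 0.119429
e^{−rT} = 0.938545
N(−d₁) = 0.197084,  N(−d₂) = 0.452468
price = K·e^{−rT}·N(−d₂) − S·N(−d₁) = 7.525002 − 4.678772 = 2.846230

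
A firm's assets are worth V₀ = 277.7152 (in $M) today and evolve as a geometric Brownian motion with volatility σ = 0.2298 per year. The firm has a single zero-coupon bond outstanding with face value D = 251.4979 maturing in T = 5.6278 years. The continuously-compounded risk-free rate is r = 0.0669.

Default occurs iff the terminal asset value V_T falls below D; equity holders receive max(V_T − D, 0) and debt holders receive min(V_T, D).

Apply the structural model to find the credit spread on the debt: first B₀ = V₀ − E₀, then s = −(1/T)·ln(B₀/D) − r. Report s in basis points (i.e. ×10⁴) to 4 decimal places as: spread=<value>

spread=131.6127

Work the structural quantities from V₀ = 277.7152 against face 251.4979:
d₁ = [ln(V₀/D) + (r + σ²/2)T] / (σ√T)
   = [ln(277.7152/251.4979) + (0.0669 + 0.5·0.2298²)·5.6278] / (0.2298·√5.6278)
   = [0.099161 + 0.525096] / 0.545154 = 1.145103
d₂ = d₁ − σ√T = 1.145103 − 0.545154 = 0.599949
N(d₁) = 0.873917,  N(d₂) = 0.725730,  e^(−rT) = 0.686259
E₀ = V₀·N(d₁) − D·e^(−rT)·N(d₂)
   = 277.7152·0.873917 − 251.4979·0.686259·0.725730 = 117.444254
B₀ = V₀ − E₀ = 277.7152 − 117.444254 = 160.270946
spread = −(1/T)·ln(B₀/D) − r = −(1/5.6278)·ln(160.270946/251.4979) − 0.0669 = 0.01316127
in basis points: 0.01316127 × 10⁴ = 131.6127 bp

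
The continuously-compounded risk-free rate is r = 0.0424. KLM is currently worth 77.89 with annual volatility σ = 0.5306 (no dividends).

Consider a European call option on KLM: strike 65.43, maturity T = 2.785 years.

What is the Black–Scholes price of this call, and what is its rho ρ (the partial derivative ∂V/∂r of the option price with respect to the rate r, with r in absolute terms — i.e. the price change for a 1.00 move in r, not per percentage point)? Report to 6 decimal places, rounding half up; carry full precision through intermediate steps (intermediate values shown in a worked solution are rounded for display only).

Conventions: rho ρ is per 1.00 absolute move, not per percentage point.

price = 34.305142
ρ = 73.709700

σ√T = 0.5306·√2.785 = 0.885482
d₁ = (ln(S/K) + (r+σ²/2)T) / (σ√T) = (ln(77.89/65.43) + (0.0424+0.5306²/2)·2.785) / 0.885482 = (0.174317 + 0.510123) / 0.885482 = 0.772957
d₂ = d₁ − σ√T = 0.772957 − 0.885482 = -0.112525
e^{−rT} = 0.888621
N(d₁) = 0.780226,  N(d₂) = 0.455204
Call price V = S·N(d₁) − K·e^{−rT}·N(d₂) = 60.771820 − 26.466679 = 34.305142
ρ = K·T·e^{−rT}·N(d₂) = 73.709700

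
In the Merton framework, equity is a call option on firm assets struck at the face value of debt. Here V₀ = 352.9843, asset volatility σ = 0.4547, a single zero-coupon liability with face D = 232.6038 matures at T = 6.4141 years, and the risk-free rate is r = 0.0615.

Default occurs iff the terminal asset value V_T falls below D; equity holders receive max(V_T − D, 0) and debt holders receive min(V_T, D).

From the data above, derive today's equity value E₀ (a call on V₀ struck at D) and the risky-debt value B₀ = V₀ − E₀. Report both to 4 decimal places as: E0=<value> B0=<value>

E0=231.1871 B0=121.7972

Equity is a call on the firm's assets struck at D = 232.6038:
d₁ = [ln(V₀/D) + (r + σ²/2)T] / (σ√T)
   = [ln(352.9843/232.6038) + (0.0615 + 0.5·0.4547²)·6.4141] / (0.4547·√6.4141)
   = [0.417087 + 1.057531] / 1.151577 = 1.280521
d₂ = d₁ − σ√T = 1.280521 − 1.151577 = 0.128945
N(d₁) = 0.899819,  N(d₂) = 0.551299,  e^(−rT) = 0.674039
E₀ = V₀·N(d₁) − D·e^(−rT)·N(d₂)
   = 352.9843·0.899819 − 232.6038·0.674039·0.551299 = 231.187062
B₀ = V₀ − E₀ = 352.9843 − 231.187062 = 121.797238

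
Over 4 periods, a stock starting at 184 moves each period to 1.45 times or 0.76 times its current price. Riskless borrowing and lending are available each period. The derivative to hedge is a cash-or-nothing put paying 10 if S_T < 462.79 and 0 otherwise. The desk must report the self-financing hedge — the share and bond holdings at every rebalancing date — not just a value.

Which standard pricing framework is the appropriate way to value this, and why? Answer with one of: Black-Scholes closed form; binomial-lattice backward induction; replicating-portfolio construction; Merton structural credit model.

Key observation: the task asks for the hedge itself — share and bond holdings at every node of the 4-period tree on spot 184 with factors 1.45/0.76 — which is exactly what the replicating-portfolio construction produces.

framework: replicating-portfolio construction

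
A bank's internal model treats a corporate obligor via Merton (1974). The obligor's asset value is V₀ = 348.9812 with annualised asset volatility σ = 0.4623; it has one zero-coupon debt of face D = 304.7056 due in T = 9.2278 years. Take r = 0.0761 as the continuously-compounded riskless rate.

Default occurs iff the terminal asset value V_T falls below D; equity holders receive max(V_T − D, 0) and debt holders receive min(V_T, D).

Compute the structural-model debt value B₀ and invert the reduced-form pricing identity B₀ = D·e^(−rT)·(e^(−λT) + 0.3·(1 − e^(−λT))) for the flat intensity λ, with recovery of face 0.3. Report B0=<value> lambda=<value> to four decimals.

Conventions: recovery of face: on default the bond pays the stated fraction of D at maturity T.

B0=102.9955 lambda=0.0656

With assets at 348.9812 and a single debt payment of 304.7056 at 9.2278 years:
d₁ = [ln(V₀/D) + (r + σ²/2)T] / (σ√T)
   = [ln(348.9812/304.7056) + (0.0761 + 0.5·0.4623²)·9.2278] / (0.4623·√9.2278)
   = [0.135672 + 1.688324] / 1.404342 = 1.298826
d₂ = d₁ − σ√T = 1.298826 − 1.404342 = -0.105516
N(d₁) = 0.902998,  N(d₂) = 0.457983,  e^(−rT) = 0.495476
E₀ = V₀·N(d₁) − D·e^(−rT)·N(d₂)
   = 348.9812·0.902998 − 304.7056·0.495476·0.457983 = 245.985655
B₀ = V₀ − E₀ = 348.9812 − 245.985655 = 102.995545
e^(−λT) = (B₀·e^(rT)/D − 0.3)/(1 − 0.3) = (102.9955·2.018260/304.7056 − 0.3)/0.7 = 0.54600704
λ = −ln(0.54600704)/9.2278 = 0.065576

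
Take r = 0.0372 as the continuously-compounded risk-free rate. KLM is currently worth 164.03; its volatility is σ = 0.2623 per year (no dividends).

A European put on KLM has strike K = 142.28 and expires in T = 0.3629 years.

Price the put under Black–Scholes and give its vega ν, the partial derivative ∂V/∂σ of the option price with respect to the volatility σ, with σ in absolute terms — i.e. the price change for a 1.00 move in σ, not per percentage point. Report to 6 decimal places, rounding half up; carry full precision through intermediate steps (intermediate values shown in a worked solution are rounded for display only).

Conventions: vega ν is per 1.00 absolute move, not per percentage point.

σ√T = 0.2623·√0.3629 = 0.158013
d₁ = (ln(S/K) + (r+σ²/2)T) / (σ√T) = (ln(164.03/142.28) + (0.0372+0.2623²/2)·0.3629) / 0.158013 = (0.142252 + 0.025984) / 0.158013 = 1.064701
d₂ = d₁ − σ√T = 1.064701 − 0.158013 = 0.906689
e^{−rT} = 0.986591
N(−d₁) = 0.143506,  N(−d₂) = 0.182286
Put price V = K·e^{−rT}·N(−d₂) − S·N(−d₁) = 25.587833 − 23.539212 = 2.048621
φ(d₁) = (1/√(2π))·e^{−d₁²/2} = 0.226336
ν = S·φ(d₁)·√T = 22.365112

price = 2.048621
ν = 22.365112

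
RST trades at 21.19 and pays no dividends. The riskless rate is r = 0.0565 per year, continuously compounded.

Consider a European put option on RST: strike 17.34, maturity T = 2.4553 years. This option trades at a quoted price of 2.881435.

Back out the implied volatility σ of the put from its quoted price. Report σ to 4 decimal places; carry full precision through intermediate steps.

At σ = 0.4917 the Black–Scholes value reproduces the quote:
σ√T = 0.4917·√2.4553 = 0.770464
d₁ = (ln(S/K) + (r+σ²/2)T) / (σ√T) = (ln(21.19/17.34) + (0.0565+0.4917²/2)·2.4553) / 0.770464 = (0.200513 + 0.435532) / 0.770464 = 0.825535
d₂ = d₁ − σ√T = 0.825535 − 0.770464 = 0.055071
e^{−rT} = 0.870468
N(−d₁) = 0.204534,  N(−d₂) = 0.478041
V = K·e^{−rT}·N(−d₂) − S·N(−d₁) = 7.215508 − 4.334073 = 2.881435 (matching the quote); vega is positive throughout, so no other σ reproduces this price

sigma = 0.4917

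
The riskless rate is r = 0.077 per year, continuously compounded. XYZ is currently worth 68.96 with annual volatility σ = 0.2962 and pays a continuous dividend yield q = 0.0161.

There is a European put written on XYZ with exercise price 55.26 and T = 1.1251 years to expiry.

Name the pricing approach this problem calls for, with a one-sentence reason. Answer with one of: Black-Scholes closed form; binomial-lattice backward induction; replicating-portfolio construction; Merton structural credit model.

Key observation: the instrument is a plain European put (strike 55.26) on a lognormal asset; the exact continuous-time formula applies directly.

framework: Black-Scholes closed form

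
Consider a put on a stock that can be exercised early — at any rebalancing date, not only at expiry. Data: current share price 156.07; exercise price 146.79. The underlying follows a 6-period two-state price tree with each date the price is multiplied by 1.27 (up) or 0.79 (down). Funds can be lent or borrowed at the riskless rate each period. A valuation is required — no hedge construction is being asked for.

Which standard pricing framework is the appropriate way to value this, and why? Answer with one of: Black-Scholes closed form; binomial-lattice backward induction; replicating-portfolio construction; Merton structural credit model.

Key observation: early exercise of the strike-146.79 put must be checked at each of the 6 dates (spot 156.07), which forces a node-by-node comparison of intrinsic and continuation value backward from expiry.

framework: binomial-lattice backward induction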